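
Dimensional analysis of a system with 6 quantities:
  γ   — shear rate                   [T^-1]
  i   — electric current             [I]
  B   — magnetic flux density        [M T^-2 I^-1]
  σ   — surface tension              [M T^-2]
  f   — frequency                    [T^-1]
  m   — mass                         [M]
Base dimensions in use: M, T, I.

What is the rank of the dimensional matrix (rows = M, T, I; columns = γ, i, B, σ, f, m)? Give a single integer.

Exponent matrix [M,T,I] × [γ,i,B,σ,f,m]:
  M: [ 0  0  1  1  0  1]
  T: [-1  0 -2 -2 -1  0]
  I: [ 0  1 -1  0  0  0]
RREF → pivots at {γ,i,B} ⇒ r = 3

3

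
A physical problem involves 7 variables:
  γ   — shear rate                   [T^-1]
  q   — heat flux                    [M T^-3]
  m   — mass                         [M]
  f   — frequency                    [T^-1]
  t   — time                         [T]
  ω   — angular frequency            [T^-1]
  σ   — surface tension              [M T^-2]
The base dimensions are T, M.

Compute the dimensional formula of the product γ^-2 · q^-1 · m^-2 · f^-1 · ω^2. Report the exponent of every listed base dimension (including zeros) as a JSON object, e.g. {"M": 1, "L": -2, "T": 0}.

{"T": 4, "M": -3}

Exponent matrix [T,M] × [γ,q,m,f,t,ω,σ]:
  T: [-1 -3  0 -1  1 -1 -2]
  M: [ 0  1  1  0  0  0  1]
  [T]: (-2)·-1+(-1)·-3+(-2)·0+(-1)·-1+(2)·-1 = 4
  [M]: (-2)·0+(-1)·1+(-2)·1+(-1)·0+(2)·0 = -3
⇒ T^4 M^-3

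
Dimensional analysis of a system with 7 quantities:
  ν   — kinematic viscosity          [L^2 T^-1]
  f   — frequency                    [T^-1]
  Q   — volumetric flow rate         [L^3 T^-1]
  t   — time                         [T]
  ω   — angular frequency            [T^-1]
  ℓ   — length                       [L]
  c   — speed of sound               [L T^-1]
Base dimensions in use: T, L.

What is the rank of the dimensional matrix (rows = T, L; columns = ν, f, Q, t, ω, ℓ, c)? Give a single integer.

Exponent matrix [T,L] × [ν,f,Q,t,ω,ℓ,c]:
  T: [-1 -1 -1  1 -1  0 -1]
  L: [ 2  0  3  0  0  1  1]
RREF → pivots at {ν,f} ⇒ r = 2

2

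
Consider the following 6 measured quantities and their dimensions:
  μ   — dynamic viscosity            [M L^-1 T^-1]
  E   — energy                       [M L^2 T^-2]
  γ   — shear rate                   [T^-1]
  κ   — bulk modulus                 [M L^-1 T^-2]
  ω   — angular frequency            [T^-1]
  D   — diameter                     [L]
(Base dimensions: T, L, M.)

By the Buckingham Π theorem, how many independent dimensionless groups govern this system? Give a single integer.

Write exponents as rows T,L,M / cols μ,E,γ,κ,ω,D:
  T: [-1 -2 -1 -2 -1  0]
  L: [-1  2  0 -1  0  1]
  M: [ 1  1  0  1  0  0]
RREF → pivots at {μ,E,γ} ⇒ r = 3
6 vars − rank 3 = 3 Π groups

3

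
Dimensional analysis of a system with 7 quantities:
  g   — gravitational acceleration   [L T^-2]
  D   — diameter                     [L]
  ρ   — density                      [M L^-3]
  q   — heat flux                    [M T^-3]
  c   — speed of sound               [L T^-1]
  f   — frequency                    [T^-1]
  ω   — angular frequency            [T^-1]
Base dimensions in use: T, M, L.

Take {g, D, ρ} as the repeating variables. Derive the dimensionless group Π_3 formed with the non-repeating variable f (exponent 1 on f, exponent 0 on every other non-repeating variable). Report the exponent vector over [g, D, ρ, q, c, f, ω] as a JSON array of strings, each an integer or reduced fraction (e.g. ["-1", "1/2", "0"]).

Exponent matrix [T,M,L] × [g,D,ρ,q,c,f,ω]:
  T: [-2  0  0 -3 -1 -1 -1]
  M: [ 0  0  1  1  0  0  0]
  L: [ 1  1 -3  0  1  0  0]
Row reduction gives pivot columns g,D,ρ; rank = 3
Pivot set = {g,D,ρ}, free = {q,c,f,ω}
RREF:
  r0: [   1    0    0  3/2  1/2  1/2  1/2]
  r1: [   0    1    0  3/2  1/2 -1/2 -1/2]
  r2: [   0    0    1    1    0    0    0]
Fix exponent of f at 1, q at 0, c at 0, ω at 0; solve each RREF row for its pivot's exponent:
  r0: exp(g) + (1/2)·1 = 0 ⇒ exp(g) = -1/2
  r1: exp(D) + (-1/2)·1 = 0 ⇒ exp(D) = 1/2
  r2: exp(ρ) + (0)·1 = 0 ⇒ exp(ρ) = 0
Π_3 = g^(-1/2) · D^(1/2) · f

["-1/2", "1/2", "0", "0", "0", "1", "0"]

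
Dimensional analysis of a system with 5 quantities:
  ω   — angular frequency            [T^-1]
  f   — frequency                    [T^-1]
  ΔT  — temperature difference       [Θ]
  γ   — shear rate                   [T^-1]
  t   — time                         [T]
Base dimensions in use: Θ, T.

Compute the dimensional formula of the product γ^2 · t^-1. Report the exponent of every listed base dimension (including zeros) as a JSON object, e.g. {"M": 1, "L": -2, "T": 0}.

Exponent matrix [Θ,T] × [ω,f,ΔT,γ,t]:
  Θ: [ 0  0  1  0  0]
  T: [-1 -1  0 -1  1]
  [Θ]: (2)·0+(-1)·0 = 0
  [T]: (2)·-1+(-1)·1 = -3
⇒ T^-3

{"Θ": 0, "T": -3}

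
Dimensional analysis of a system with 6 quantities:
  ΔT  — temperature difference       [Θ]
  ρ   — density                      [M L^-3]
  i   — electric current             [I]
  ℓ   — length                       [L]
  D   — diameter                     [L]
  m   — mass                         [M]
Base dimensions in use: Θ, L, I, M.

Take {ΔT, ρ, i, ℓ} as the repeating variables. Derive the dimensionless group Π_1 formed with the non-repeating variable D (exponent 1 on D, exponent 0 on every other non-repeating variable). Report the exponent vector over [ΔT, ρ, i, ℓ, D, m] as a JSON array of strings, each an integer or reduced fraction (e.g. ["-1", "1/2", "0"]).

Write exponents as rows Θ,L,I,M / cols ΔT,ρ,i,ℓ,D,m:
  Θ: [ 1  0  0  0  0  0]
  L: [ 0 -3  0  1  1  0]
  I: [ 0  0  1  0  0  0]
  M: [ 0  1  0  0  0  1]
Row reduction gives pivot columns ΔT,ρ,i,ℓ; rank = 4
Pivot set = {ΔT,ρ,i,ℓ}, free = {D,m}
RREF:
  r0: [   1    0    0    0    0    0]
  r1: [   0    1    0    0    0    1]
  r2: [   0    0    1    0    0    0]
  r3: [   0    0    0    1    1    3]
Fix exponent of D at 1, m at 0; solve each RREF row for its pivot's exponent:
  r0: exp(ΔT) + (0)·1 = 0 ⇒ exp(ΔT) = 0
  r1: exp(ρ) + (0)·1 = 0 ⇒ exp(ρ) = 0
  r2: exp(i) + (0)·1 = 0 ⇒ exp(i) = 0
  r3: exp(ℓ) + (1)·1 = 0 ⇒ exp(ℓ) = -1
Π_1 = ℓ^-1 · D

["0", "0", "0", "-1", "1", "0"]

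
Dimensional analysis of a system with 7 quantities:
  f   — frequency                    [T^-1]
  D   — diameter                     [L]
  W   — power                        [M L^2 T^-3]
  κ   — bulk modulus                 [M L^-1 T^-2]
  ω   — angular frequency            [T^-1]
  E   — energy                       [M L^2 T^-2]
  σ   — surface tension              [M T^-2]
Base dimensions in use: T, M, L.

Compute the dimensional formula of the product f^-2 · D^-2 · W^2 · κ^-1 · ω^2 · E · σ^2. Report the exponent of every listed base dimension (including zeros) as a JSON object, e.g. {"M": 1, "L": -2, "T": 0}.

Write exponents as rows T,M,L / cols f,D,W,κ,ω,E,σ:
  T: [-1  0 -3 -2 -1 -2 -2]
  M: [ 0  0  1  1  0  1  1]
  L: [ 0  1  2 -1  0  2  0]
  [T]: (-2)·-1+(-2)·0+(2)·-3+(-1)·-2+(2)·-1+(1)·-2+(2)·-2 = -10
  [M]: (-2)·0+(-2)·0+(2)·1+(-1)·1+(2)·0+(1)·1+(2)·1 = 4
  [L]: (-2)·0+(-2)·1+(2)·2+(-1)·-1+(2)·0+(1)·2+(2)·0 = 5
⇒ T^-10 M^4 L^5

{"T": -10, "M": 4, "L": 5}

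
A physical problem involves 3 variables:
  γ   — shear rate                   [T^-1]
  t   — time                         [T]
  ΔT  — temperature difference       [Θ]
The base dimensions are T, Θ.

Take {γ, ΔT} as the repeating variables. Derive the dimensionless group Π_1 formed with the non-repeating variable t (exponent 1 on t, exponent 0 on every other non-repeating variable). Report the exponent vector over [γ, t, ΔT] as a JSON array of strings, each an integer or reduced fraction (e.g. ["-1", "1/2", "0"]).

["1", "1", "0"]

Exponent matrix [T,Θ] × [γ,t,ΔT]:
  T: [-1  1  0]
  Θ: [ 0  0  1]
Row reduction gives pivot columns γ,ΔT; rank = 2
Repeat: γ,ΔT; free: t
RREF:
  r0: [   1   -1    0]
  r1: [   0    0    1]
Fix exponent of t at 1; solve each RREF row for its pivot's exponent:
  r0: exp(γ) + (-1)·1 = 0 ⇒ exp(γ) = 1
  r1: exp(ΔT) + (0)·1 = 0 ⇒ exp(ΔT) = 0
Π_1 = γ · t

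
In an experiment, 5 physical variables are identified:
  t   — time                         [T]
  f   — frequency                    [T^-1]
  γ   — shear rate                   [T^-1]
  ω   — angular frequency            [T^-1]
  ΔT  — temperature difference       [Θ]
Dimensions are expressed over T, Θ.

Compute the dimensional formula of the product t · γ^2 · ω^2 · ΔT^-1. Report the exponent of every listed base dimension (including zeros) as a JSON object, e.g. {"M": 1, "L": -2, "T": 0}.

Exponent matrix [T,Θ] × [t,f,γ,ω,ΔT]:
  T: [ 1 -1 -1 -1  0]
  Θ: [ 0  0  0  0  1]
  [T]: (1)·1+(2)·-1+(2)·-1+(-1)·0 = -3
  [Θ]: (1)·0+(2)·0+(2)·0+(-1)·1 = -1
⇒ T^-3 Θ^-1

{"T": -3, "Θ": -1}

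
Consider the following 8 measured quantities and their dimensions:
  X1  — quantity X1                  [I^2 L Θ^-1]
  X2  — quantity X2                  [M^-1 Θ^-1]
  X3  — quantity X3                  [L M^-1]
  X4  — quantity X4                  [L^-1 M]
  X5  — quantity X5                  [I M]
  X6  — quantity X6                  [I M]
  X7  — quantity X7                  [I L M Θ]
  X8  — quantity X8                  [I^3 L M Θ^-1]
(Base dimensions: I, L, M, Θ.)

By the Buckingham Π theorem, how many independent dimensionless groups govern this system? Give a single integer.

Exponent matrix [I,L,M,Θ] × [X1,X2,X3,X4,X5,X6,X7,X8]:
  I: [ 2  0  0  0  1  1  1  3]
  L: [ 1  0  1 -1  0  0  1  1]
  M: [ 0 -1 -1  1  1  1  1  1]
  Θ: [-1 -1  0  0  0  0  1 -1]
Row reduction gives pivot columns X1,X2,X3; rank = 3
n=8, r=3 ⇒ 5 dimensionless groups

5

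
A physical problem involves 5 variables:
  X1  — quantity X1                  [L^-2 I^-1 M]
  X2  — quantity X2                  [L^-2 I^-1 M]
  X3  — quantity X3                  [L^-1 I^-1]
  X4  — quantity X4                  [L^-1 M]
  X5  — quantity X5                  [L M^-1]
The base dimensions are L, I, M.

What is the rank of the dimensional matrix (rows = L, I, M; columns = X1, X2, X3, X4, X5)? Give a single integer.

2

Dimensional matrix (L×I×M by X1×X2×X3×X4×X5):
  L: [-2 -2 -1 -1  1]
  I: [-1 -1 -1  0  0]
  M: [ 1  1  0  1 -1]
RREF → pivots at {X1,X3} ⇒ r = 2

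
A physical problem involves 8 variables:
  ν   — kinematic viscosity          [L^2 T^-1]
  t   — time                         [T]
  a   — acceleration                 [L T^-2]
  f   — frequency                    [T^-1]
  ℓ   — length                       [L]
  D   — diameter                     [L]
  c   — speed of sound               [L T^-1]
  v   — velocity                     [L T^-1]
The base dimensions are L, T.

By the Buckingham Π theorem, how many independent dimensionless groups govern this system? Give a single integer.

Exponent matrix [L,T] × [ν,t,a,f,ℓ,D,c,v]:
  L: [ 2  0  1  0  1  1  1  1]
  T: [-1  1 -2 -1  0  0 -1 -1]
Row reduction gives pivot columns ν,t; rank = 2
8 vars − rank 2 = 6 Π groups

6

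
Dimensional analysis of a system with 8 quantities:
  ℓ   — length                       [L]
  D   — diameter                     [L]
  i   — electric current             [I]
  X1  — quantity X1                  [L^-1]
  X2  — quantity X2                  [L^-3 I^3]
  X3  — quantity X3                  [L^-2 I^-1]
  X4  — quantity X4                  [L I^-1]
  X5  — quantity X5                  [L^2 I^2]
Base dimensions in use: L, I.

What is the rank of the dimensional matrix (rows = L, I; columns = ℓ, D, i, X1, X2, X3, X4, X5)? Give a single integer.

Dimensional matrix (L×I by ℓ×D×i×X1×X2×X3×X4×X5):
  L: [ 1  1  0 -1 -3 -2  1  2]
  I: [ 0  0  1  0  3 -1 -1  2]
Echelon form has 2 nonzero rows (pivots: ℓ,i)

2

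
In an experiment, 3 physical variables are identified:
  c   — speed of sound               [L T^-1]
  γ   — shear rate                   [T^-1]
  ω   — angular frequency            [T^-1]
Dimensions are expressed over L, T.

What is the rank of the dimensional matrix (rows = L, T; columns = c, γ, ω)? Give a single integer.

Write exponents as rows L,T / cols c,γ,ω:
  L: [ 1  0  0]
  T: [-1 -1 -1]
Row reduction gives pivot columns c,γ; rank = 2

2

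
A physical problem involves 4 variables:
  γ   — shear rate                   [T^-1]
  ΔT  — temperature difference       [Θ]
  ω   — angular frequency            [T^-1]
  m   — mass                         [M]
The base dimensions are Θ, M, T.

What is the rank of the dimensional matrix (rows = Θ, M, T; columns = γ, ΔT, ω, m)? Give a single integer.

Dimensional matrix (Θ×M×T by γ×ΔT×ω×m):
  Θ: [ 0  1  0  0]
  M: [ 0  0  0  1]
  T: [-1  0 -1  0]
Row reduction gives pivot columns γ,ΔT,m; rank = 3

3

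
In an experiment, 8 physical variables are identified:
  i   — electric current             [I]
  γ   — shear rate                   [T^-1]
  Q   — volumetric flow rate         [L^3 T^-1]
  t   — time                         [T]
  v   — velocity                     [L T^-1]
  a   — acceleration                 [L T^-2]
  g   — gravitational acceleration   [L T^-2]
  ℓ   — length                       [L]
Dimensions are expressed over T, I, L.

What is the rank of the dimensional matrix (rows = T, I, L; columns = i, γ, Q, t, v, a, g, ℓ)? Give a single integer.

3

Write exponents as rows T,I,L / cols i,γ,Q,t,v,a,g,ℓ:
  T: [ 0 -1 -1  1 -1 -2 -2  0]
  I: [ 1  0  0  0  0  0  0  0]
  L: [ 0  0  3  0  1  1  1  1]
Row reduction gives pivot columns i,γ,Q; rank = 3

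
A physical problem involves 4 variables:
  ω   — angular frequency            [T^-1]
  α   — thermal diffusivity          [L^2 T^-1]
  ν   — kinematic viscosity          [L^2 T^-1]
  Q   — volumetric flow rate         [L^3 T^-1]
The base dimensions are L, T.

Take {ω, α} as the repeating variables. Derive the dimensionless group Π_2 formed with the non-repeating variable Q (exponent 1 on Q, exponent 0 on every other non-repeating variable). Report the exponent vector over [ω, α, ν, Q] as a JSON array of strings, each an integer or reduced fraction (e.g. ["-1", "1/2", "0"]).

Write exponents as rows L,T / cols ω,α,ν,Q:
  L: [ 0  2  2  3]
  T: [-1 -1 -1 -1]
Row reduction gives pivot columns ω,α; rank = 2
Pivot set = {ω,α}, free = {ν,Q}
RREF:
  r0: [   1    0    0 -1/2]
  r1: [   0    1    1  3/2]
Fix exponent of Q at 1, ν at 0; solve each RREF row for its pivot's exponent:
  r0: exp(ω) + (-1/2)·1 = 0 ⇒ exp(ω) = 1/2
  r1: exp(α) + (3/2)·1 = 0 ⇒ exp(α) = -3/2
Π_2 = ω^(1/2) · α^(-3/2) · Q

["1/2", "-3/2", "0", "1"]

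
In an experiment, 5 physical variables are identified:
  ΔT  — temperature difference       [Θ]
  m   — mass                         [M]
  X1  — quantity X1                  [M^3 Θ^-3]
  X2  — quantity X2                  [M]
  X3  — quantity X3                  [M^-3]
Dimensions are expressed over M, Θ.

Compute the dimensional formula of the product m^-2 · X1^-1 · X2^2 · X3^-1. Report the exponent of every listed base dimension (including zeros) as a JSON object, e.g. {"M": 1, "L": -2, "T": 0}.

{"M": 0, "Θ": 3}

Exponent matrix [M,Θ] × [ΔT,m,X1,X2,X3]:
  M: [ 0  1  3  1 -3]
  Θ: [ 1  0 -3  0  0]
  [M]: (-2)·1+(-1)·3+(2)·1+(-1)·-3 = 0
  [Θ]: (-2)·0+(-1)·-3+(2)·0+(-1)·0 = 3
⇒ Θ^3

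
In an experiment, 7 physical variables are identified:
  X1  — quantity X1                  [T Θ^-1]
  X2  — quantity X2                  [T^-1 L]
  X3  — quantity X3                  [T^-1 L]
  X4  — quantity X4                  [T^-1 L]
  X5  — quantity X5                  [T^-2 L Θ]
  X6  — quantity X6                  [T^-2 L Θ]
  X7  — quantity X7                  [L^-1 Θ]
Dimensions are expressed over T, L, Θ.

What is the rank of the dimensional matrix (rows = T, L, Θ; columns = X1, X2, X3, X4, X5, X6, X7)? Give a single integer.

Dimensional matrix (T×L×Θ by X1×X2×X3×X4×X5×X6×X7):
  T: [ 1 -1 -1 -1 -2 -2  0]
  L: [ 0  1  1  1  1  1 -1]
  Θ: [-1  0  0  0  1  1  1]
Row reduction gives pivot columns X1,X2; rank = 2

2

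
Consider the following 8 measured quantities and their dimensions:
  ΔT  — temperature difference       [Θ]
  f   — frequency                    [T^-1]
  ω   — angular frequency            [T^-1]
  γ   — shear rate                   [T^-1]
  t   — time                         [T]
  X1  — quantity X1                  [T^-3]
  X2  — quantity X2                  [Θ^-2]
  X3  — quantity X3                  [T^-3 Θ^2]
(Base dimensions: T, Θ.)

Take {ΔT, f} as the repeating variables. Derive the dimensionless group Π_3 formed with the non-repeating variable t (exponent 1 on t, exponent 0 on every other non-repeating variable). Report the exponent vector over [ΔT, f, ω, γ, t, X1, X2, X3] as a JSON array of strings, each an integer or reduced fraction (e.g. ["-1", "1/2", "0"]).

Exponent matrix [T,Θ] × [ΔT,f,ω,γ,t,X1,X2,X3]:
  T: [ 0 -1 -1 -1  1 -3  0 -3]
  Θ: [ 1  0  0  0  0  0 -2  2]
RREF → pivots at {ΔT,f} ⇒ r = 2
Repeat: ΔT,f; free: ω,γ,t,X1,X2,X3
RREF:
  r0: [   1    0    0    0    0    0   -2    2]
  r1: [   0    1    1    1   -1    3    0    3]
Fix exponent of t at 1, ω at 0, γ at 0, X1 at 0, X2 at 0, X3 at 0; solve each RREF row for its pivot's exponent:
  r0: exp(ΔT) + (0)·1 = 0 ⇒ exp(ΔT) = 0
  r1: exp(f) + (-1)·1 = 0 ⇒ exp(f) = 1
Π_3 = f · t

["0", "1", "0", "0", "1", "0", "0", "0"]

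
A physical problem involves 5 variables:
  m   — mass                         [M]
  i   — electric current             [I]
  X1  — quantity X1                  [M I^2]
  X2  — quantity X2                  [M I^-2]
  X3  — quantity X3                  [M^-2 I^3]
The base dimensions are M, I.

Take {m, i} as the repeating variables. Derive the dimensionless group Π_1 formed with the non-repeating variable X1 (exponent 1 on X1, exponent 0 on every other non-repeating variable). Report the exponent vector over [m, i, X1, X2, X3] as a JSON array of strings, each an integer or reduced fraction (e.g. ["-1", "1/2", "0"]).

["-1", "-2", "1", "0", "0"]

Write exponents as rows M,I / cols m,i,X1,X2,X3:
  M: [ 1  0  1  1 -2]
  I: [ 0  1  2 -2  3]
RREF → pivots at {m,i} ⇒ r = 2
Pivot set = {m,i}, free = {X1,X2,X3}
RREF:
  r0: [   1    0    1    1   -2]
  r1: [   0    1    2   -2    3]
Fix exponent of X1 at 1, X2 at 0, X3 at 0; solve each RREF row for its pivot's exponent:
  r0: exp(m) + (1)·1 = 0 ⇒ exp(m) = -1
  r1: exp(i) + (2)·1 = 0 ⇒ exp(i) = -2
Π_1 = m^-1 · i^-2 · X1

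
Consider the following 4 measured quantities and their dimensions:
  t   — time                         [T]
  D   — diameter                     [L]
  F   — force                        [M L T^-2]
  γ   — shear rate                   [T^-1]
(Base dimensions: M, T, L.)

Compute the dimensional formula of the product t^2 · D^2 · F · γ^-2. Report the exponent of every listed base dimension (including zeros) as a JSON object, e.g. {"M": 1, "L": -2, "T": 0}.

{"M": 1, "T": 2, "L": 3}

Exponent matrix [M,T,L] × [t,D,F,γ]:
  M: [ 0  0  1  0]
  T: [ 1  0 -2 -1]
  L: [ 0  1  1  0]
  [M]: (2)·0+(2)·0+(1)·1+(-2)·0 = 1
  [T]: (2)·1+(2)·0+(1)·-2+(-2)·-1 = 2
  [L]: (2)·0+(2)·1+(1)·1+(-2)·0 = 3
⇒ M T^2 L^3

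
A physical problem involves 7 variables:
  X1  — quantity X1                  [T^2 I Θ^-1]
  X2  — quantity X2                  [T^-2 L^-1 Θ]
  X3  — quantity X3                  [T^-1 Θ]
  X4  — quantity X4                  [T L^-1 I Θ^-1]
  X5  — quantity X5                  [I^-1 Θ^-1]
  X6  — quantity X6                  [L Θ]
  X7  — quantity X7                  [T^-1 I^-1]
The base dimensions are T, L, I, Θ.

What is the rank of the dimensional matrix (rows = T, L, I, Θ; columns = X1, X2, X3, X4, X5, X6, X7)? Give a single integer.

Exponent matrix [T,L,I,Θ] × [X1,X2,X3,X4,X5,X6,X7]:
  T: [ 2 -2 -1  1  0  0 -1]
  L: [ 0 -1  0 -1  0  1  0]
  I: [ 1  0  0  1 -1  0 -1]
  Θ: [-1  1  1 -1 -1  1  0]
Echelon form has 3 nonzero rows (pivots: X1,X2,X3)

3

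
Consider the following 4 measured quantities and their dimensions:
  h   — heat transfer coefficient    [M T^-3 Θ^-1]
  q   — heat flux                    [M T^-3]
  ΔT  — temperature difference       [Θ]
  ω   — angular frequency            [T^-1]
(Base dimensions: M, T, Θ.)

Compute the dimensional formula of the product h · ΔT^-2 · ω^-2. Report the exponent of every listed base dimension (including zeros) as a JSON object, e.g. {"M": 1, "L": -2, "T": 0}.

{"M": 1, "T": -1, "Θ": -3}

Exponent matrix [M,T,Θ] × [h,q,ΔT,ω]:
  M: [ 1  1  0  0]
  T: [-3 -3  0 -1]
  Θ: [-1  0  1  0]
  [M]: (1)·1+(-2)·0+(-2)·0 = 1
  [T]: (1)·-3+(-2)·0+(-2)·-1 = -1
  [Θ]: (1)·-1+(-2)·1+(-2)·0 = -3
⇒ M T^-1 Θ^-3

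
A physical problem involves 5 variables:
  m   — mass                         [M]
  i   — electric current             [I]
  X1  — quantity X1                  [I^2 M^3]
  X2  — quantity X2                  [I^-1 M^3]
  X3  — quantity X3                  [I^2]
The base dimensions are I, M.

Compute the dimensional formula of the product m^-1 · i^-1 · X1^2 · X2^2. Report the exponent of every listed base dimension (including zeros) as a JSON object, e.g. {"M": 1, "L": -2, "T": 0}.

{"I": 1, "M": 11}

Write exponents as rows I,M / cols m,i,X1,X2,X3:
  I: [ 0  1  2 -1  2]
  M: [ 1  0  3  3  0]
  [I]: (-1)·0+(-1)·1+(2)·2+(2)·-1 = 1
  [M]: (-1)·1+(-1)·0+(2)·3+(2)·3 = 11
⇒ I M^11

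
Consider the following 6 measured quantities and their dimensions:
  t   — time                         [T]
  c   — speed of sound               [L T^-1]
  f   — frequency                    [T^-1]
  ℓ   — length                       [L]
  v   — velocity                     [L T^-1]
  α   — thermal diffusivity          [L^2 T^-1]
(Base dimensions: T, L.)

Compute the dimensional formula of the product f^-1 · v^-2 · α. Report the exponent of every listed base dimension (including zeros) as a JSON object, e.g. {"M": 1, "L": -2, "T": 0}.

{"T": 2, "L": 0}

Exponent matrix [T,L] × [t,c,f,ℓ,v,α]:
  T: [ 1 -1 -1  0 -1 -1]
  L: [ 0  1  0  1  1  2]
  [T]: (-1)·-1+(-2)·-1+(1)·-1 = 2
  [L]: (-1)·0+(-2)·1+(1)·2 = 0
⇒ T^2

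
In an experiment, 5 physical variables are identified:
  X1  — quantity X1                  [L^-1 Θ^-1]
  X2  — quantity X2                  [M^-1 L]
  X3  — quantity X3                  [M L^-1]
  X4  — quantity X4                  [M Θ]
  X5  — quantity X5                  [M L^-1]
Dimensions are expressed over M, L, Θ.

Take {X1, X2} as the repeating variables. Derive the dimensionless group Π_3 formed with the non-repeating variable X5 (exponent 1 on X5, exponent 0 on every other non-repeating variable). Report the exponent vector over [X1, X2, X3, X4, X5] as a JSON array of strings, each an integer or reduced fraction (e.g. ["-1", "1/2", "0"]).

["0", "1", "0", "0", "1"]

Dimensional matrix (M×L×Θ by X1×X2×X3×X4×X5):
  M: [ 0 -1  1  1  1]
  L: [-1  1 -1  0 -1]
  Θ: [-1  0  0  1  0]
Echelon form has 2 nonzero rows (pivots: X1,X2)
Repeat: X1,X2; free: X3,X4,X5
RREF:
  r0: [   1    0    0   -1    0]
  r1: [   0    1   -1   -1   -1]
  r2: [   0    0    0    0    0]
Fix exponent of X5 at 1, X3 at 0, X4 at 0; solve each RREF row for its pivot's exponent:
  r0: exp(X1) + (0)·1 = 0 ⇒ exp(X1) = 0
  r1: exp(X2) + (-1)·1 = 0 ⇒ exp(X2) = 1
Π_3 = X2 · X5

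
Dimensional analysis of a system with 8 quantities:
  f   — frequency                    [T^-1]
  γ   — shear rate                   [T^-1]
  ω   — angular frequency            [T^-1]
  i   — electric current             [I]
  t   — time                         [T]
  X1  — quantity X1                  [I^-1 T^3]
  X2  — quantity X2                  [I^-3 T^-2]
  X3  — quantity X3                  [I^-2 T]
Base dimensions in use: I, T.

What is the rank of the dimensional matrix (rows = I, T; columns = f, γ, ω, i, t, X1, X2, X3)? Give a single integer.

Dimensional matrix (I×T by f×γ×ω×i×t×X1×X2×X3):
  I: [ 0  0  0  1  0 -1 -3 -2]
  T: [-1 -1 -1  0  1  3 -2  1]
Row reduction gives pivot columns f,i; rank = 2

2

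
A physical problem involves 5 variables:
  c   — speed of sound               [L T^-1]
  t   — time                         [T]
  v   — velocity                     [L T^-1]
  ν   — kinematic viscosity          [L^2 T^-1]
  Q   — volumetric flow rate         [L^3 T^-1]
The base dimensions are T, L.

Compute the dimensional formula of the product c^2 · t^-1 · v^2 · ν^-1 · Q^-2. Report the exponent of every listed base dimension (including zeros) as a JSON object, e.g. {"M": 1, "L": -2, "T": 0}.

{"T": -2, "L": -4}

Write exponents as rows T,L / cols c,t,v,ν,Q:
  T: [-1  1 -1 -1 -1]
  L: [ 1  0  1  2  3]
  [T]: (2)·-1+(-1)·1+(2)·-1+(-1)·-1+(-2)·-1 = -2
  [L]: (2)·1+(-1)·0+(2)·1+(-1)·2+(-2)·3 = -4
⇒ T^-2 L^-4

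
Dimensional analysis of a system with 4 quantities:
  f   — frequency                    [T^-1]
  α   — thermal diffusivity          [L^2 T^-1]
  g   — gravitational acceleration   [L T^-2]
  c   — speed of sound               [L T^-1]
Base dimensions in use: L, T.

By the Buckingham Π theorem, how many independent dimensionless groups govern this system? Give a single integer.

2

Exponent matrix [L,T] × [f,α,g,c]:
  L: [ 0  2  1  1]
  T: [-1 -1 -2 -1]
Row reduction gives pivot columns f,α; rank = 2
4 vars − rank 2 = 2 Π groups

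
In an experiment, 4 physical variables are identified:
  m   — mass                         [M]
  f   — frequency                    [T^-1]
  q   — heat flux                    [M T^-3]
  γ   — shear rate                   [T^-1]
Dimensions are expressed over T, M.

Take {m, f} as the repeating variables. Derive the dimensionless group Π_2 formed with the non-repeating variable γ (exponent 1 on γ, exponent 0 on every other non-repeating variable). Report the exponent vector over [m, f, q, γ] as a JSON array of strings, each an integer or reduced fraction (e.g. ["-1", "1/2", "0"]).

["0", "-1", "0", "1"]

Exponent matrix [T,M] × [m,f,q,γ]:
  T: [ 0 -1 -3 -1]
  M: [ 1  0  1  0]
Row reduction gives pivot columns m,f; rank = 2
Pivot set = {m,f}, free = {q,γ}
RREF:
  r0: [   1    0    1    0]
  r1: [   0    1    3    1]
Fix exponent of γ at 1, q at 0; solve each RREF row for its pivot's exponent:
  r0: exp(m) + (0)·1 = 0 ⇒ exp(m) = 0
  r1: exp(f) + (1)·1 = 0 ⇒ exp(f) = -1
Π_2 = f^-1 · γ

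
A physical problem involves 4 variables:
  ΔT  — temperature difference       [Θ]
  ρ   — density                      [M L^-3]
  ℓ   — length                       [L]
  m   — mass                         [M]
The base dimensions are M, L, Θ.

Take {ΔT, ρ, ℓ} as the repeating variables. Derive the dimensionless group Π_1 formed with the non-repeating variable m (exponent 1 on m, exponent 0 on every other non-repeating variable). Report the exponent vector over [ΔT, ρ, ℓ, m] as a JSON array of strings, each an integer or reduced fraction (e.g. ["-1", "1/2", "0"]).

Exponent matrix [M,L,Θ] × [ΔT,ρ,ℓ,m]:
  M: [ 0  1  0  1]
  L: [ 0 -3  1  0]
  Θ: [ 1  0  0  0]
Row reduction gives pivot columns ΔT,ρ,ℓ; rank = 3
Pivot set = {ΔT,ρ,ℓ}, free = {m}
RREF:
  r0: [   1    0    0    0]
  r1: [   0    1    0    1]
  r2: [   0    0    1    3]
Fix exponent of m at 1; solve each RREF row for its pivot's exponent:
  r0: exp(ΔT) + (0)·1 = 0 ⇒ exp(ΔT) = 0
  r1: exp(ρ) + (1)·1 = 0 ⇒ exp(ρ) = -1
  r2: exp(ℓ) + (3)·1 = 0 ⇒ exp(ℓ) = -3
Π_1 = ρ^-1 · ℓ^-3 · m

["0", "-1", "-3", "1"]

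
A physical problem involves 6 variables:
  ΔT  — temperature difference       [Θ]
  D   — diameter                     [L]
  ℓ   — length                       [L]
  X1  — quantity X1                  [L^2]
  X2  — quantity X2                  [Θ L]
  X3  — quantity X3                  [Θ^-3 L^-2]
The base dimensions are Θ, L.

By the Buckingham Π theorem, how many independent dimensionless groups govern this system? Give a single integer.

4

Dimensional matrix (Θ×L by ΔT×D×ℓ×X1×X2×X3):
  Θ: [ 1  0  0  0  1 -3]
  L: [ 0  1  1  2  1 -2]
Echelon form has 2 nonzero rows (pivots: ΔT,D)
6 vars − rank 2 = 4 Π groups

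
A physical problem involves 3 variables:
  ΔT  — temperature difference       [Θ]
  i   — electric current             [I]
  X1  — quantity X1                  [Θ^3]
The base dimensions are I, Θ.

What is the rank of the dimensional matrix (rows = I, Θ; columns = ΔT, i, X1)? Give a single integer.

Write exponents as rows I,Θ / cols ΔT,i,X1:
  I: [ 0  1  0]
  Θ: [ 1  0  3]
RREF → pivots at {ΔT,i} ⇒ r = 2

2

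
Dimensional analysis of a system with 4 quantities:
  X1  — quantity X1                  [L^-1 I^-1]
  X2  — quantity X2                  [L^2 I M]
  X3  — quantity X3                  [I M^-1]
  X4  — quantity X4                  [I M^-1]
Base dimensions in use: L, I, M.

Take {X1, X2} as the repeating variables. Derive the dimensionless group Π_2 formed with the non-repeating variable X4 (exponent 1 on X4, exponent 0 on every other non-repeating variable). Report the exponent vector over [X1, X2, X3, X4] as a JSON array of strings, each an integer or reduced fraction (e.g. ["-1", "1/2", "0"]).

Dimensional matrix (L×I×M by X1×X2×X3×X4):
  L: [-1  2  0  0]
  I: [-1  1  1  1]
  M: [ 0  1 -1 -1]
Row reduction gives pivot columns X1,X2; rank = 2
Pivot set = {X1,X2}, free = {X3,X4}
RREF:
  r0: [   1    0   -2   -2]
  r1: [   0    1   -1   -1]
  r2: [   0    0    0    0]
Fix exponent of X4 at 1, X3 at 0; solve each RREF row for its pivot's exponent:
  r0: exp(X1) + (-2)·1 = 0 ⇒ exp(X1) = 2
  r1: exp(X2) + (-1)·1 = 0 ⇒ exp(X2) = 1
Π_2 = X1^2 · X2 · X4

["2", "1", "0", "1"]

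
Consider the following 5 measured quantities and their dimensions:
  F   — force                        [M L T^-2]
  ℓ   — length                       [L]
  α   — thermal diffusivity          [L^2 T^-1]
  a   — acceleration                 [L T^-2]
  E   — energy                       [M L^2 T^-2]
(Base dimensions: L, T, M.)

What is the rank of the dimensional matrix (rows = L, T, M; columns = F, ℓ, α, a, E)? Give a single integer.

3

Write exponents as rows L,T,M / cols F,ℓ,α,a,E:
  L: [ 1  1  2  1  2]
  T: [-2  0 -1 -2 -2]
  M: [ 1  0  0  0  1]
Echelon form has 3 nonzero rows (pivots: F,ℓ,α)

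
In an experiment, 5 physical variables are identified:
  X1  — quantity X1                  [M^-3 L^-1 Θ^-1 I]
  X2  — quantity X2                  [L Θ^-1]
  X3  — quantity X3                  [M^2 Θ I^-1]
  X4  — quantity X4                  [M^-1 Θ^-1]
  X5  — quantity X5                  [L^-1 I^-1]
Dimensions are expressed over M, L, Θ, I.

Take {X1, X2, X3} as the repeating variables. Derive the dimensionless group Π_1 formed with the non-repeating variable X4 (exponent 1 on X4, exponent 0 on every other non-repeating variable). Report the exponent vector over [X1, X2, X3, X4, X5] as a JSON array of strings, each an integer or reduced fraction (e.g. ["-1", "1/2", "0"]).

Exponent matrix [M,L,Θ,I] × [X1,X2,X3,X4,X5]:
  M: [-3  0  2 -1  0]
  L: [-1  1  0  0 -1]
  Θ: [-1 -1  1 -1  0]
  I: [ 1  0 -1  0 -1]
Echelon form has 3 nonzero rows (pivots: X1,X2,X3)
Repeat: X1,X2,X3; free: X4,X5
RREF:
  r0: [   1    0    0    1    2]
  r1: [   0    1    0    1    1]
  r2: [   0    0    1    1    3]
  r3: [   0    0    0    0    0]
Fix exponent of X4 at 1, X5 at 0; solve each RREF row for its pivot's exponent:
  r0: exp(X1) + (1)·1 = 0 ⇒ exp(X1) = -1
  r1: exp(X2) + (1)·1 = 0 ⇒ exp(X2) = -1
  r2: exp(X3) + (1)·1 = 0 ⇒ exp(X3) = -1
Π_1 = X1^-1 · X2^-1 · X3^-1 · X4

["-1", "-1", "-1", "1", "0"]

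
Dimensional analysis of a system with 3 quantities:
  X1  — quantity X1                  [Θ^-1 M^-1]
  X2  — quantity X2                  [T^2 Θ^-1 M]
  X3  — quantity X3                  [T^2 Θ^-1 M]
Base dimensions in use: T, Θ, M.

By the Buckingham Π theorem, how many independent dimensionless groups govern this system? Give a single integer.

1

Exponent matrix [T,Θ,M] × [X1,X2,X3]:
  T: [ 0  2  2]
  Θ: [-1 -1 -1]
  M: [-1  1  1]
Echelon form has 2 nonzero rows (pivots: X1,X2)
3 vars − rank 2 = 1 Π group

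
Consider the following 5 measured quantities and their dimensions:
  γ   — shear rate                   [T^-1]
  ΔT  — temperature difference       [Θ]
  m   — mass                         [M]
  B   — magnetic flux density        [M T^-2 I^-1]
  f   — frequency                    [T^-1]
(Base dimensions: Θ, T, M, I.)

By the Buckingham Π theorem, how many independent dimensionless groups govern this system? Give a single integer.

1

Dimensional matrix (Θ×T×M×I by γ×ΔT×m×B×f):
  Θ: [ 0  1  0  0  0]
  T: [-1  0  0 -2 -1]
  M: [ 0  0  1  1  0]
  I: [ 0  0  0 -1  0]
Row reduction gives pivot columns γ,ΔT,m,B; rank = 4
Π count = n − r = 5 − 4 = 1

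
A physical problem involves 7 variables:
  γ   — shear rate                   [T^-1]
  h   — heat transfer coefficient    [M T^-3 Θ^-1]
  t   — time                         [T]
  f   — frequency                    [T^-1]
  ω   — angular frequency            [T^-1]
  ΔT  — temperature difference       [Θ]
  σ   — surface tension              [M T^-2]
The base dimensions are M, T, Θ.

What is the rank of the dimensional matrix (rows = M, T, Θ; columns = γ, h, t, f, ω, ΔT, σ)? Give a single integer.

3

Exponent matrix [M,T,Θ] × [γ,h,t,f,ω,ΔT,σ]:
  M: [ 0  1  0  0  0  0  1]
  T: [-1 -3  1 -1 -1  0 -2]
  Θ: [ 0 -1  0  0  0  1  0]
Row reduction gives pivot columns γ,h,ΔT; rank = 3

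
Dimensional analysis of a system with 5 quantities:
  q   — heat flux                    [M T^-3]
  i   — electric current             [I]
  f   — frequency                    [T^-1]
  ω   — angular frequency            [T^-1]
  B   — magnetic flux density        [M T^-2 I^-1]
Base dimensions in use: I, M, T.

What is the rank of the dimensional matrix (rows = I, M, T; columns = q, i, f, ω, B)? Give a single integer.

Exponent matrix [I,M,T] × [q,i,f,ω,B]:
  I: [ 0  1  0  0 -1]
  M: [ 1  0  0  0  1]
  T: [-3  0 -1 -1 -2]
RREF → pivots at {q,i,f} ⇒ r = 3

3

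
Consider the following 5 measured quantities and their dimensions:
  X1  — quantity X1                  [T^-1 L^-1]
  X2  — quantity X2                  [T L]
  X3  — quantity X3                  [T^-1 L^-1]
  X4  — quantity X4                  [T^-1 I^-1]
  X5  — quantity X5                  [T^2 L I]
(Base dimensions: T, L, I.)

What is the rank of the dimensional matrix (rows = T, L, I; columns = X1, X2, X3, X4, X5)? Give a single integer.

2

Write exponents as rows T,L,I / cols X1,X2,X3,X4,X5:
  T: [-1  1 -1 -1  2]
  L: [-1  1 -1  0  1]
  I: [ 0  0  0 -1  1]
Row reduction gives pivot columns X1,X4; rank = 2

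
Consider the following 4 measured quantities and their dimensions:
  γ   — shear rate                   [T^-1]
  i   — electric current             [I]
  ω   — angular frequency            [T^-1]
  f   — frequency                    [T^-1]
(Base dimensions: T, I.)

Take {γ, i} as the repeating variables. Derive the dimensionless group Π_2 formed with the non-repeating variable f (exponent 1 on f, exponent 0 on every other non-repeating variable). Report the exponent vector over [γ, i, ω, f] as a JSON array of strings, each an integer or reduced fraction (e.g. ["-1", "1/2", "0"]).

["-1", "0", "0", "1"]

Exponent matrix [T,I] × [γ,i,ω,f]:
  T: [-1  0 -1 -1]
  I: [ 0  1  0  0]
Echelon form has 2 nonzero rows (pivots: γ,i)
Pivot set = {γ,i}, free = {ω,f}
RREF:
  r0: [   1    0    1    1]
  r1: [   0    1    0    0]
Fix exponent of f at 1, ω at 0; solve each RREF row for its pivot's exponent:
  r0: exp(γ) + (1)·1 = 0 ⇒ exp(γ) = -1
  r1: exp(i) + (0)·1 = 0 ⇒ exp(i) = 0
Π_2 = γ^-1 · f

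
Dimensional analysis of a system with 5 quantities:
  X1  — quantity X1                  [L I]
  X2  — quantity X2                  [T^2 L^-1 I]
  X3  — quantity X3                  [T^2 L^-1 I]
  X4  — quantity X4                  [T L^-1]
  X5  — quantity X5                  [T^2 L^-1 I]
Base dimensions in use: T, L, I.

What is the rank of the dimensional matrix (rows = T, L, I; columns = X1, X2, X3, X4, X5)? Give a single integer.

Write exponents as rows T,L,I / cols X1,X2,X3,X4,X5:
  T: [ 0  2  2  1  2]
  L: [ 1 -1 -1 -1 -1]
  I: [ 1  1  1  0  1]
Echelon form has 2 nonzero rows (pivots: X1,X2)

2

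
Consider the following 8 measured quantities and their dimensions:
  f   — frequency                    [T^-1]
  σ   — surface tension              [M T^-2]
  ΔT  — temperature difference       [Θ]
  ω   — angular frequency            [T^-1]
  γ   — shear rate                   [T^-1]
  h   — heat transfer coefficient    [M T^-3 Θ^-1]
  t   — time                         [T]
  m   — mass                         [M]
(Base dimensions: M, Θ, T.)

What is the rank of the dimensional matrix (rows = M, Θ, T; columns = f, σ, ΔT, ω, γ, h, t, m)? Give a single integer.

3

Dimensional matrix (M×Θ×T by f×σ×ΔT×ω×γ×h×t×m):
  M: [ 0  1  0  0  0  1  0  1]
  Θ: [ 0  0  1  0  0 -1  0  0]
  T: [-1 -2  0 -1 -1 -3  1  0]
RREF → pivots at {f,σ,ΔT} ⇒ r = 3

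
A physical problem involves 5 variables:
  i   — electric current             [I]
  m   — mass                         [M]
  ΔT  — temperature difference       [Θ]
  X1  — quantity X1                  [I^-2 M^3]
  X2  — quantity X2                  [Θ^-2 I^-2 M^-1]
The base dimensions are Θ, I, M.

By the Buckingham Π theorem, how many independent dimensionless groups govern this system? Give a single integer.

2

Exponent matrix [Θ,I,M] × [i,m,ΔT,X1,X2]:
  Θ: [ 0  0  1  0 -2]
  I: [ 1  0  0 -2 -2]
  M: [ 0  1  0  3 -1]
Row reduction gives pivot columns i,m,ΔT; rank = 3
5 vars − rank 3 = 2 Π groups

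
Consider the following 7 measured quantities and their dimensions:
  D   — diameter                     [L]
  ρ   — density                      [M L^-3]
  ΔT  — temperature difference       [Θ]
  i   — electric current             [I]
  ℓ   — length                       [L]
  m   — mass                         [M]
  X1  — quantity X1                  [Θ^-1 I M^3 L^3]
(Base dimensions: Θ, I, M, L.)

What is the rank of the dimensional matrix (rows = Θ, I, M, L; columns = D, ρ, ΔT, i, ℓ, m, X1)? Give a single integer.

Exponent matrix [Θ,I,M,L] × [D,ρ,ΔT,i,ℓ,m,X1]:
  Θ: [ 0  0  1  0  0  0 -1]
  I: [ 0  0  0  1  0  0  1]
  M: [ 0  1  0  0  0  1  3]
  L: [ 1 -3  0  0  1  0  3]
Echelon form has 4 nonzero rows (pivots: D,ρ,ΔT,i)

4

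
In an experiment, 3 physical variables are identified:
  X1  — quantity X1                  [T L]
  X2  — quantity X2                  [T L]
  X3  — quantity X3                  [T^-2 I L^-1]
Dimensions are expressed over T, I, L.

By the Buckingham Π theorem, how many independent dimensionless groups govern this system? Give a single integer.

Exponent matrix [T,I,L] × [X1,X2,X3]:
  T: [ 1  1 -2]
  I: [ 0  0  1]
  L: [ 1  1 -1]
Echelon form has 2 nonzero rows (pivots: X1,X3)
3 vars − rank 2 = 1 Π group

1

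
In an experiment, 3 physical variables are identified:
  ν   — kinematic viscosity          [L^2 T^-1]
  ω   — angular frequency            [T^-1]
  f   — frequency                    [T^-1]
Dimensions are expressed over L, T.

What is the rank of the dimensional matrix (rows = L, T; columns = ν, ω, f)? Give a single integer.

Dimensional matrix (L×T by ν×ω×f):
  L: [ 2  0  0]
  T: [-1 -1 -1]
Row reduction gives pivot columns ν,ω; rank = 2

2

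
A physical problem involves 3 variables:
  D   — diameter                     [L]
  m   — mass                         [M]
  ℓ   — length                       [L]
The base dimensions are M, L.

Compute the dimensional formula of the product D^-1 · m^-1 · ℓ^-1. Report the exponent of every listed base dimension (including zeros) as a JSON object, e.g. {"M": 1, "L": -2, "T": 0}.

{"M": -1, "L": -2}

Exponent matrix [M,L] × [D,m,ℓ]:
  M: [ 0  1  0]
  L: [ 1  0  1]
  [M]: (-1)·0+(-1)·1+(-1)·0 = -1
  [L]: (-1)·1+(-1)·0+(-1)·1 = -2
⇒ M^-1 L^-2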